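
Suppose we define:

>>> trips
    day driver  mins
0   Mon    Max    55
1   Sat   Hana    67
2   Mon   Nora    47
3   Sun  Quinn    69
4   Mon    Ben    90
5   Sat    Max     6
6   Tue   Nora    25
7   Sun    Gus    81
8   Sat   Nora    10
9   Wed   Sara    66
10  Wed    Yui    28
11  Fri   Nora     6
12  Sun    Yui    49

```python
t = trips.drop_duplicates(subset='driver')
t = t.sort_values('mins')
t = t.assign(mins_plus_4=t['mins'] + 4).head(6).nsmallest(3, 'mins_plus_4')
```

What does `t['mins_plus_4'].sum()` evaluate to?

drop duplicate driver (keep=first):
    day driver  mins
0   Mon    Max    55
1   Sat   Hana    67
2   Mon   Nora    47
3   Sun  Quinn    69
4   Mon    Ben    90
7   Sun    Gus    81
9   Wed   Sara    66
10  Wed    Yui    28
sort by mins:
    day driver  mins
10  Wed    Yui    28
2   Mon   Nora    47
0   Mon    Max    55
9   Wed   Sara    66
1   Sat   Hana    67
3   Sun  Quinn    69
7   Sun    Gus    81
4   Mon    Ben    90
add column mins_plus_4 = t['mins'] + 4:
    day driver  mins  mins_plus_4
10  Wed    Yui    28           32
2   Mon   Nora    47           51
0   Mon    Max    55           59
9   Wed   Sara    66           70
1   Sat   Hana    67           71
3   Sun  Quinn    69           73
7   Sun    Gus    81           85
4   Mon    Ben    90           94
take first 6 rows:
    day driver  mins  mins_plus_4
10  Wed    Yui    28           32
2   Mon   Nora    47           51
0   Mon    Max    55           59
9   Wed   Sara    66           70
1   Sat   Hana    67           71
3   Sun  Quinn    69           73
take 3 rows with smallest mins_plus_4:
    day driver  mins  mins_plus_4
10  Wed    Yui    28           32
2   Mon   Nora    47           51
0   Mon    Max    55           59

142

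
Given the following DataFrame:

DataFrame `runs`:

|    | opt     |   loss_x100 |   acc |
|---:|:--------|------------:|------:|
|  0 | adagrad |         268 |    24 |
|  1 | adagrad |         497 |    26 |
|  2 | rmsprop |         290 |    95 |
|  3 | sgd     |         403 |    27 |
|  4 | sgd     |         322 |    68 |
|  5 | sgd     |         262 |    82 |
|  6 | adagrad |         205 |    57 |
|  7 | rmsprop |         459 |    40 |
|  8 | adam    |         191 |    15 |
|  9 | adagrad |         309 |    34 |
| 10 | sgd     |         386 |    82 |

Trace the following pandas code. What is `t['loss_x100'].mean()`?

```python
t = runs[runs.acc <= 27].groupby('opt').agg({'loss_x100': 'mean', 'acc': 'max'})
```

filter rows where acc <= 27:
       opt  loss_x100  acc
0  adagrad        268   24
1  adagrad        497   26
3      sgd        403   27
8     adam        191   15
group by opt: mean(loss_x100), max(acc):
         loss_x100  acc
opt                    
adagrad      382.5   26
adam         191.0   15
sgd          403.0   27
Reading off the mean of column 'loss_x100', we get 325.5.

325.5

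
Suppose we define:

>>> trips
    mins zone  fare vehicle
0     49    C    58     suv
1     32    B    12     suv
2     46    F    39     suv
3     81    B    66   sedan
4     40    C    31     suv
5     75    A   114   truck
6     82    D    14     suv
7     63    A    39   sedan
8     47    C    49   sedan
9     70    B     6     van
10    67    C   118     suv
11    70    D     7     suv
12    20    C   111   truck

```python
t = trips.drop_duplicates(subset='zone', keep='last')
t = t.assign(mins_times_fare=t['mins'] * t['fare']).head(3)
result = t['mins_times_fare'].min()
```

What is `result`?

drop duplicate zone (keep=last):
    mins zone  fare vehicle
2     46    F    39     suv
7     63    A    39   sedan
9     70    B     6     van
11    70    D     7     suv
12    20    C   111   truck
add column mins_times_fare = t['mins'] * t['fare']:
    mins zone  fare vehicle  mins_times_fare
2     46    F    39     suv             1794
7     63    A    39   sedan             2457
9     70    B     6     van              420
11    70    D     7     suv              490
12    20    C   111   truck             2220
take first 3 rows:
   mins zone  fare vehicle  mins_times_fare
2    46    F    39     suv             1794
7    63    A    39   sedan             2457
9    70    B     6     van              420
Taking the min of column 'mins_times_fare' gives 420.

420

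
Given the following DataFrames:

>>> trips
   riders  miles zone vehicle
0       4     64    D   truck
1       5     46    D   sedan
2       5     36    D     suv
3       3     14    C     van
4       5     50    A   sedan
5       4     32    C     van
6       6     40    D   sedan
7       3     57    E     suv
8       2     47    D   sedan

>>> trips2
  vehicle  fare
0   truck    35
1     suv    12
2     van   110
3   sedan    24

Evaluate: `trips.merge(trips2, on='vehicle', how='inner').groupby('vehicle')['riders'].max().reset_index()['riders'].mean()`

merge on 'vehicle' (how='inner') → 9 rows:
   riders  miles zone vehicle  fare
0       4     64    D   truck    35
1       5     46    D   sedan    24
2       5     36    D     suv    12
3       3     14    C     van   110
4       5     50    A   sedan    24
5       4     32    C     van   110
6       6     40    D   sedan    24
7       3     57    E     suv    12
8       2     47    D   sedan    24
group by vehicle, max of riders:
vehicle
sedan    6
suv      5
truck    4
van      4
Name: riders, dtype: int64
reset_index():
  vehicle  riders
0   sedan       6
1     suv       5
2   truck       4
3     van       4
Then the mean of column 'riders': 4.75

4.75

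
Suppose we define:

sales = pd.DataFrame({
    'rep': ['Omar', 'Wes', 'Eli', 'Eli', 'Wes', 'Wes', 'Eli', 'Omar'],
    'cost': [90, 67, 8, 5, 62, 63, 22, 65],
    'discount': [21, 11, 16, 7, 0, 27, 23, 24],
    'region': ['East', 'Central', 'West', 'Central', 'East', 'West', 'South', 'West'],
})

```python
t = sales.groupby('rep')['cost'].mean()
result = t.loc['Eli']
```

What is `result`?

11.6666666667

group by rep, mean of cost:
rep
Eli     11.666667
Omar    77.500000
Wes     64.000000
Name: cost, dtype: float64
value at index 'Eli' → 11.6666666667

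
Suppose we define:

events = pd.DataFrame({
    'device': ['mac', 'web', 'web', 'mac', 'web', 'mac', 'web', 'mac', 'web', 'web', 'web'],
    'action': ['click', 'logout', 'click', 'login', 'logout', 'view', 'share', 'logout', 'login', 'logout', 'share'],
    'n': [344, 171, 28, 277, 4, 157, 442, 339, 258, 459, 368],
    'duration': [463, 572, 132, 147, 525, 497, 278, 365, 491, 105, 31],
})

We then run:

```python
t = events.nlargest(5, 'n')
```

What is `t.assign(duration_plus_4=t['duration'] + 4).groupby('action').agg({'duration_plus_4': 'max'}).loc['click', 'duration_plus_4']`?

467

take 5 rows with largest n:
   device  action    n  duration
9     web  logout  459       105
6     web   share  442       278
10    web   share  368        31
0     mac   click  344       463
7     mac  logout  339       365
add column duration_plus_4 = t['duration'] + 4:
   device  action    n  duration  duration_plus_4
9     web  logout  459       105              109
6     web   share  442       278              282
10    web   share  368        31               35
0     mac   click  344       463              467
7     mac  logout  339       365              369
group by action, max of duration_plus_4:
        duration_plus_4
action                 
click               467
logout              369
share               282
Then the value at row 'click', column 'duration_plus_4': 467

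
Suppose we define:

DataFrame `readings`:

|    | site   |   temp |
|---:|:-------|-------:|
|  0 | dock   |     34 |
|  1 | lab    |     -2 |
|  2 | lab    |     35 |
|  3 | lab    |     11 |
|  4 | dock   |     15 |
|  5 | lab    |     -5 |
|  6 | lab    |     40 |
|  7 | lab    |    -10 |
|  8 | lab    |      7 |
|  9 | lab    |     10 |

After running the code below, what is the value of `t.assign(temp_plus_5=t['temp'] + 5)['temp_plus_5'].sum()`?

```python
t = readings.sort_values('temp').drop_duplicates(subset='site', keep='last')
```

84

sort by temp:
   site  temp
7   lab   -10
5   lab    -5
1   lab    -2
8   lab     7
9   lab    10
3   lab    11
4  dock    15
0  dock    34
2   lab    35
6   lab    40
drop duplicate site (keep=last):
   site  temp
0  dock    34
6   lab    40
add column temp_plus_5 = t['temp'] + 5:
   site  temp  temp_plus_5
0  dock    34           39
6   lab    40           45
Then the sum of column 'temp_plus_5': 84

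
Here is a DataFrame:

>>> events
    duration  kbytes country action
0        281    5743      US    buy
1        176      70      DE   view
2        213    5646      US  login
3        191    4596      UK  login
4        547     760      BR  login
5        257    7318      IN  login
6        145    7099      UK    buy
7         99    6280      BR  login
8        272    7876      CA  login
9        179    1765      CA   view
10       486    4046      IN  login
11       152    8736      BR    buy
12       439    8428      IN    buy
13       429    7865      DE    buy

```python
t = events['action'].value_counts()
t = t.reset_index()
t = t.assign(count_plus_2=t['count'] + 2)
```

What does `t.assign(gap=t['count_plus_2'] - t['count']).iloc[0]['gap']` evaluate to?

2

value_counts of action:
action
login    7
buy      5
view     2
Name: count, dtype: int64
reset_index():
  action  count
0  login      7
1    buy      5
2   view      2
add column count_plus_2 = t['count'] + 2:
  action  count  count_plus_2
0  login      7             9
1    buy      5             7
2   view      2             4
add column gap = t['count_plus_2'] - t['count']:
  action  count  count_plus_2  gap
0  login      7             9    2
1    buy      5             7    2
2   view      2             4    2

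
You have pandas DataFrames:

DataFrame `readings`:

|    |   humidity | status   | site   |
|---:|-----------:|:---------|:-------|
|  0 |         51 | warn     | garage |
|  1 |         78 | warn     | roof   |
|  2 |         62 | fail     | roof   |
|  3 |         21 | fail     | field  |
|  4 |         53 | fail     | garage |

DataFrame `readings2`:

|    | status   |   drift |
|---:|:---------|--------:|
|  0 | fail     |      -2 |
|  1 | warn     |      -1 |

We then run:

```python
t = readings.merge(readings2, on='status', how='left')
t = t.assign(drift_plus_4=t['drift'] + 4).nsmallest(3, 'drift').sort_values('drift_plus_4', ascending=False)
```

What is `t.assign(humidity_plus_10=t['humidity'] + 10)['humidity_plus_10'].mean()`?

55.3333333333

merge on 'status' (how='left') → 5 rows:
   humidity status    site  drift
0        51   warn  garage     -1
1        78   warn    roof     -1
2        62   fail    roof     -2
3        21   fail   field     -2
4        53   fail  garage     -2
add column drift_plus_4 = t['drift'] + 4:
   humidity status    site  drift  drift_plus_4
0        51   warn  garage     -1             3
1        78   warn    roof     -1             3
2        62   fail    roof     -2             2
3        21   fail   field     -2             2
4        53   fail  garage     -2             2
take 3 rows with smallest drift:
   humidity status    site  drift  drift_plus_4
2        62   fail    roof     -2             2
3        21   fail   field     -2             2
4        53   fail  garage     -2             2
sort by drift_plus_4 descending:
   humidity status    site  drift  drift_plus_4
2        62   fail    roof     -2             2
3        21   fail   field     -2             2
4        53   fail  garage     -2             2
add column humidity_plus_10 = t['humidity'] + 10:
   humidity status    site  drift  drift_plus_4  humidity_plus_10
2        62   fail    roof     -2             2                72
3        21   fail   field     -2             2                31
4        53   fail  garage     -2             2                63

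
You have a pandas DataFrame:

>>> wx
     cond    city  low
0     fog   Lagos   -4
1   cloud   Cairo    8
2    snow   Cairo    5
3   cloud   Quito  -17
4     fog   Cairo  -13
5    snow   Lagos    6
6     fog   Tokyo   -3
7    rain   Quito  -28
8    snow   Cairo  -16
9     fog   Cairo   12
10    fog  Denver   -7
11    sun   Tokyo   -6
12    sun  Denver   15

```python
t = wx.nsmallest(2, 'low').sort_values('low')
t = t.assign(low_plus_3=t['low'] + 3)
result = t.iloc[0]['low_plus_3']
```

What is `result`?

-25

take 2 rows with smallest low:
    cond   city  low
7   rain  Quito  -28
3  cloud  Quito  -17
sort by low:
    cond   city  low
7   rain  Quito  -28
3  cloud  Quito  -17
add column low_plus_3 = t['low'] + 3:
    cond   city  low  low_plus_3
7   rain  Quito  -28         -25
3  cloud  Quito  -17         -14
So iloc[0]['low_plus_3'] = -25.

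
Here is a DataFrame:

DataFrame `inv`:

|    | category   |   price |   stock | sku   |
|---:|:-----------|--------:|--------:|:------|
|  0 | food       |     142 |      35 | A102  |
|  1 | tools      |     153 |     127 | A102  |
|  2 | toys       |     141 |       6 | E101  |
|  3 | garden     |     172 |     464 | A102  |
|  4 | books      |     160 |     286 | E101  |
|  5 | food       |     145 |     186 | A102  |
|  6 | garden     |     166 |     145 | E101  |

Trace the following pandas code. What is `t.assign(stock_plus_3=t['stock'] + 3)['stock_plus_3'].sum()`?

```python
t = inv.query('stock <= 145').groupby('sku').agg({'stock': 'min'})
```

filter rows where stock <= 145:
  category  price  stock   sku
0     food    142     35  A102
1    tools    153    127  A102
2     toys    141      6  E101
6   garden    166    145  E101
group by sku, min of stock:
      stock
sku        
A102     35
E101      6
add column stock_plus_3 = t['stock'] + 3:
      stock  stock_plus_3
sku                      
A102     35            38
E101      6             9
Then the sum of column 'stock_plus_3': 47

47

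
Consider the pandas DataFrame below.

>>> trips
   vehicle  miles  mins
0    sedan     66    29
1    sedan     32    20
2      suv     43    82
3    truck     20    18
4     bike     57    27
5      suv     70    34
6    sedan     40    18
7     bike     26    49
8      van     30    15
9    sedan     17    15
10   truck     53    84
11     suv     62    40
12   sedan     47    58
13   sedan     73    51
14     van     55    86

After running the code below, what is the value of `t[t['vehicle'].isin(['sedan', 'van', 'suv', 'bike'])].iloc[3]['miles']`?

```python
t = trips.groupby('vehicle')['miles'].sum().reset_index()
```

85

group by vehicle, sum of miles:
vehicle
bike      83
sedan    275
suv      175
truck     73
van       85
Name: miles, dtype: int64
reset_index():
  vehicle  miles
0    bike     83
1   sedan    275
2     suv    175
3   truck     73
4     van     85
filter rows where vehicle in ['sedan', 'van', 'suv', 'bike']:
  vehicle  miles
0    bike     83
1   sedan    275
2     suv    175
4     van     85
Hence 85.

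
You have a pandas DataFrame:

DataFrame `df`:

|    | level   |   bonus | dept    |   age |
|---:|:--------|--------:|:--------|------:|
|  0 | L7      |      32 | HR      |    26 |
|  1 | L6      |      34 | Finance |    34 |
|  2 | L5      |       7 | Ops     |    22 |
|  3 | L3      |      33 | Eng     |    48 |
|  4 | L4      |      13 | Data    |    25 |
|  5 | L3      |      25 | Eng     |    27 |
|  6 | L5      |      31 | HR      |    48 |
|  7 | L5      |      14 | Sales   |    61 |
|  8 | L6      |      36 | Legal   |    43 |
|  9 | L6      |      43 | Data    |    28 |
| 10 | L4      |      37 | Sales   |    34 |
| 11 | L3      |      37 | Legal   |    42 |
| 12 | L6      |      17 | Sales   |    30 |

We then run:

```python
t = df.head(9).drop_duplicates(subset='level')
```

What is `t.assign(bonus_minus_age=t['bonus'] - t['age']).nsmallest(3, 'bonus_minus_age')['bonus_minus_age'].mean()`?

-14.0

take first 9 rows:
  level  bonus     dept  age
0    L7     32       HR   26
1    L6     34  Finance   34
2    L5      7      Ops   22
3    L3     33      Eng   48
4    L4     13     Data   25
5    L3     25      Eng   27
6    L5     31       HR   48
7    L5     14    Sales   61
8    L6     36    Legal   43
drop duplicate level (keep=first):
  level  bonus     dept  age
0    L7     32       HR   26
1    L6     34  Finance   34
2    L5      7      Ops   22
3    L3     33      Eng   48
4    L4     13     Data   25
add column bonus_minus_age = t['bonus'] - t['age']:
  level  bonus     dept  age  bonus_minus_age
0    L7     32       HR   26                6
1    L6     34  Finance   34                0
2    L5      7      Ops   22              -15
3    L3     33      Eng   48              -15
4    L4     13     Data   25              -12
take 3 rows with smallest bonus_minus_age:
  level  bonus  dept  age  bonus_minus_age
2    L5      7   Ops   22              -15
3    L3     33   Eng   48              -15
4    L4     13  Data   25              -12
Reading off the mean of column 'bonus_minus_age', we get -14.0.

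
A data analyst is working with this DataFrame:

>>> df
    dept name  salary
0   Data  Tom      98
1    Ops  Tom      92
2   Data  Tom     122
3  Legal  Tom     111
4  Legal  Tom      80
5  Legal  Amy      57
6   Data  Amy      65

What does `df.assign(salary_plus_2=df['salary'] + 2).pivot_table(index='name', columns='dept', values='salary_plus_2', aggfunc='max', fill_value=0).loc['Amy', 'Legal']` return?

add column salary_plus_2 = df['salary'] + 2:
    dept name  salary  salary_plus_2
0   Data  Tom      98            100
1    Ops  Tom      92             94
2   Data  Tom     122            124
3  Legal  Tom     111            113
4  Legal  Tom      80             82
5  Legal  Amy      57             59
6   Data  Amy      65             67
pivot: rows=name, cols=dept, max(salary_plus_2):
dept  Data  Legal  Ops
name                  
Amy     67     59    0
Tom    124    113   94
Then the value at row 'Amy', column 'Legal': 59

59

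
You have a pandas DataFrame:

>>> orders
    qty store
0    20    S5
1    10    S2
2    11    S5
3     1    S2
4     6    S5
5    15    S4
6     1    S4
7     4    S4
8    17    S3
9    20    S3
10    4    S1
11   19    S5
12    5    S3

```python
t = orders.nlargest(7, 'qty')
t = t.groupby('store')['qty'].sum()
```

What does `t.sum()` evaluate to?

take 7 rows with largest qty:
    qty store
0    20    S5
9    20    S3
11   19    S5
8    17    S3
5    15    S4
2    11    S5
1    10    S2
group by store, sum of qty:
store
S2    10
S3    37
S4    15
S5    50
Name: qty, dtype: int64
So sum() = 112.

112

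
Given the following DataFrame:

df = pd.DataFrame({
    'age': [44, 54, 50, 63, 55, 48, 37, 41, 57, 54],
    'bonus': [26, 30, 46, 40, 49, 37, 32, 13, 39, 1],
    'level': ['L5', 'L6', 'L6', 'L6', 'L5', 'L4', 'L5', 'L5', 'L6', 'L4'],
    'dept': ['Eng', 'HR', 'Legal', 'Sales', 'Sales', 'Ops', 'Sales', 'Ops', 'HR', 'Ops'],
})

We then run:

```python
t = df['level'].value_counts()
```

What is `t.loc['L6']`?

value_counts of level:
level
L5    4
L6    4
L4    2
Name: count, dtype: int64
value at index 'L6' → 4

4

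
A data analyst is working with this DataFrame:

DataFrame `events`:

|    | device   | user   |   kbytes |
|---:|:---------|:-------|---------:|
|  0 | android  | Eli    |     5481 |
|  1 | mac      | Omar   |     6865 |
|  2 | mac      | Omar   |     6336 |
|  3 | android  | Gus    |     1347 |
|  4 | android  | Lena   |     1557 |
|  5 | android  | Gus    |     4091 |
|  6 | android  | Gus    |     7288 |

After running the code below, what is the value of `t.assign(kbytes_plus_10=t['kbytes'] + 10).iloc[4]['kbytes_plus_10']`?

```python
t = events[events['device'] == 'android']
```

7298

filter rows where device == 'android':
    device  user  kbytes
0  android   Eli    5481
3  android   Gus    1347
4  android  Lena    1557
5  android   Gus    4091
6  android   Gus    7288
add column kbytes_plus_10 = t['kbytes'] + 10:
    device  user  kbytes  kbytes_plus_10
0  android   Eli    5481            5491
3  android   Gus    1347            1357
4  android  Lena    1557            1567
5  android   Gus    4091            4101
6  android   Gus    7288            7298
Finally, value at position 4, column 'kbytes_plus_10' = 7298.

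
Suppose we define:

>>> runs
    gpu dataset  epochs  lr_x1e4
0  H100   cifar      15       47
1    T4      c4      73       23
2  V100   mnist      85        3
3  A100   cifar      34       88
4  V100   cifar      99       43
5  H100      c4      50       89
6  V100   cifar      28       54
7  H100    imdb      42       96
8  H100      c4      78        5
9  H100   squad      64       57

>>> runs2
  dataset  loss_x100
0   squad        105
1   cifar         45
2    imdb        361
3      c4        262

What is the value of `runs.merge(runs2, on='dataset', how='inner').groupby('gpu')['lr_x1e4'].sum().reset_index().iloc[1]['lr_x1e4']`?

294

merge on 'dataset' (how='inner') → 9 rows:
    gpu dataset  epochs  lr_x1e4  loss_x100
0  H100   cifar      15       47         45
1    T4      c4      73       23        262
2  A100   cifar      34       88         45
3  V100   cifar      99       43         45
4  H100      c4      50       89        262
5  V100   cifar      28       54         45
6  H100    imdb      42       96        361
7  H100      c4      78        5        262
8  H100   squad      64       57        105
group by gpu, sum of lr_x1e4:
gpu
A100     88
H100    294
T4       23
V100     97
Name: lr_x1e4, dtype: int64
reset_index():
    gpu  lr_x1e4
0  A100       88
1  H100      294
2    T4       23
3  V100       97
The value at position 1, column 'lr_x1e4' is 294.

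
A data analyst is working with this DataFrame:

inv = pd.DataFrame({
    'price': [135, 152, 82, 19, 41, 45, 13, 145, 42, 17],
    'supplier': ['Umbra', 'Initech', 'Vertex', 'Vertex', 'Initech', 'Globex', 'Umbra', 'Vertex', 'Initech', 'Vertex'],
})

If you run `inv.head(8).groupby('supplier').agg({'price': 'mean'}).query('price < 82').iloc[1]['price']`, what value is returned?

74.0

take first 8 rows:
   price supplier
0    135    Umbra
1    152  Initech
2     82   Vertex
3     19   Vertex
4     41  Initech
5     45   Globex
6     13    Umbra
7    145   Vertex
group by supplier, mean of price:
          price
supplier       
Globex     45.0
Initech    96.5
Umbra      74.0
Vertex     82.0
filter rows where price < 82:
          price
supplier       
Globex     45.0
Umbra      74.0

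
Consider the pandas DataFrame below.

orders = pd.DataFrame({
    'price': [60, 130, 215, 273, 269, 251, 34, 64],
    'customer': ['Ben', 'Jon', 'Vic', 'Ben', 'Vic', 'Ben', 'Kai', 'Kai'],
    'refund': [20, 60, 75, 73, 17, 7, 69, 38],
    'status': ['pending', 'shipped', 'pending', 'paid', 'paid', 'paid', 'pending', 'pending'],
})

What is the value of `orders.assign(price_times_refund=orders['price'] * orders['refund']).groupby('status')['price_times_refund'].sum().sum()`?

add column price_times_refund = orders['price'] * orders['refund']:
   price customer  refund   status  price_times_refund
0     60      Ben      20  pending                1200
1    130      Jon      60  shipped                7800
2    215      Vic      75  pending               16125
3    273      Ben      73     paid               19929
4    269      Vic      17     paid                4573
5    251      Ben       7     paid                1757
6     34      Kai      69  pending                2346
7     64      Kai      38  pending                2432
group by status, sum of price_times_refund:
status
paid       26259
pending    22103
shipped     7800
Name: price_times_refund, dtype: int64

56162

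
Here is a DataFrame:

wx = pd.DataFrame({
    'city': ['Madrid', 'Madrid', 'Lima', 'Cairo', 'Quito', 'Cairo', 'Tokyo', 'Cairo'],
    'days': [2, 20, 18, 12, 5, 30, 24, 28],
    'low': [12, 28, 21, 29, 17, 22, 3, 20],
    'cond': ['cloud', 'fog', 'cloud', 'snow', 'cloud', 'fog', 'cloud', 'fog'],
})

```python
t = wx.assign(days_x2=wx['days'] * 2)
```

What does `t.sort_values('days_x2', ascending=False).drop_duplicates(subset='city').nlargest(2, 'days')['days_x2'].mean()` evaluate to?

54.0

add column days_x2 = wx['days'] * 2:
     city  days  low   cond  days_x2
0  Madrid     2   12  cloud        4
1  Madrid    20   28    fog       40
2    Lima    18   21  cloud       36
3   Cairo    12   29   snow       24
4   Quito     5   17  cloud       10
5   Cairo    30   22    fog       60
6   Tokyo    24    3  cloud       48
7   Cairo    28   20    fog       56
sort by days_x2 descending:
     city  days  low   cond  days_x2
5   Cairo    30   22    fog       60
7   Cairo    28   20    fog       56
6   Tokyo    24    3  cloud       48
1  Madrid    20   28    fog       40
2    Lima    18   21  cloud       36
3   Cairo    12   29   snow       24
4   Quito     5   17  cloud       10
0  Madrid     2   12  cloud        4
drop duplicate city (keep=first):
     city  days  low   cond  days_x2
5   Cairo    30   22    fog       60
6   Tokyo    24    3  cloud       48
1  Madrid    20   28    fog       40
2    Lima    18   21  cloud       36
4   Quito     5   17  cloud       10
take 2 rows with largest days:
    city  days  low   cond  days_x2
5  Cairo    30   22    fog       60
6  Tokyo    24    3  cloud       48
The mean of column 'days_x2' is 54.0.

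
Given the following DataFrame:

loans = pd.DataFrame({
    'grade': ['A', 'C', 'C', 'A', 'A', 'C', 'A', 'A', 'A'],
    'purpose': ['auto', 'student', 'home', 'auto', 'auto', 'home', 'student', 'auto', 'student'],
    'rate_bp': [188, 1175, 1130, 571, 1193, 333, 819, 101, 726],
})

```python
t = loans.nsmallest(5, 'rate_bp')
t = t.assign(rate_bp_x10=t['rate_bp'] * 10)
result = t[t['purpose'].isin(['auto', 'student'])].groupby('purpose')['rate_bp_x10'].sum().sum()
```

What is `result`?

15860

take 5 rows with smallest rate_bp:
  grade  purpose  rate_bp
7     A     auto      101
0     A     auto      188
5     C     home      333
3     A     auto      571
8     A  student      726
add column rate_bp_x10 = t['rate_bp'] * 10:
  grade  purpose  rate_bp  rate_bp_x10
7     A     auto      101         1010
0     A     auto      188         1880
5     C     home      333         3330
3     A     auto      571         5710
8     A  student      726         7260
filter rows where purpose in ['auto', 'student']:
  grade  purpose  rate_bp  rate_bp_x10
7     A     auto      101         1010
0     A     auto      188         1880
3     A     auto      571         5710
8     A  student      726         7260
group by purpose, sum of rate_bp_x10:
purpose
auto       8600
student    7260
Name: rate_bp_x10, dtype: int64
Hence 15860.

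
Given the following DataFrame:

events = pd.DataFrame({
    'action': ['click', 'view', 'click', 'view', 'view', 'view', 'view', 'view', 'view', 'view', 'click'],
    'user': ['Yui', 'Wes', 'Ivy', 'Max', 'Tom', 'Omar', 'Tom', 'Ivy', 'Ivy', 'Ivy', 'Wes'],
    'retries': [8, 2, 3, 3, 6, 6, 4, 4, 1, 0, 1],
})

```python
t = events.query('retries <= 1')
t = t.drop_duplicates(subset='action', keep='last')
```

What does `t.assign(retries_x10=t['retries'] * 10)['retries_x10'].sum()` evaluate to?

filter rows where retries <= 1:
   action user  retries
8    view  Ivy        1
9    view  Ivy        0
10  click  Wes        1
drop duplicate action (keep=last):
   action user  retries
9    view  Ivy        0
10  click  Wes        1
add column retries_x10 = t['retries'] * 10:
   action user  retries  retries_x10
9    view  Ivy        0            0
10  click  Wes        1           10
The sum of column 'retries_x10' is 10.

10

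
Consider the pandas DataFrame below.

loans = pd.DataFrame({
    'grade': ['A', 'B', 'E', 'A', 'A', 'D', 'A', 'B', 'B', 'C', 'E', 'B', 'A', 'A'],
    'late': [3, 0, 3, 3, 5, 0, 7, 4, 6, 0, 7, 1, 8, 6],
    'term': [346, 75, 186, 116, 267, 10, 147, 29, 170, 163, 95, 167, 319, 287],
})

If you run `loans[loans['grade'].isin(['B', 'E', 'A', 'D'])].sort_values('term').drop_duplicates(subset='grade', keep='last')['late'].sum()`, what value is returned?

filter rows where grade in ['B', 'E', 'A', 'D']:
   grade  late  term
0      A     3   346
1      B     0    75
2      E     3   186
3      A     3   116
4      A     5   267
5      D     0    10
6      A     7   147
7      B     4    29
8      B     6   170
10     E     7    95
11     B     1   167
12     A     8   319
13     A     6   287
sort by term:
   grade  late  term
5      D     0    10
7      B     4    29
1      B     0    75
10     E     7    95
3      A     3   116
6      A     7   147
11     B     1   167
8      B     6   170
2      E     3   186
4      A     5   267
13     A     6   287
12     A     8   319
0      A     3   346
drop duplicate grade (keep=last):
  grade  late  term
5     D     0    10
8     B     6   170
2     E     3   186
0     A     3   346

12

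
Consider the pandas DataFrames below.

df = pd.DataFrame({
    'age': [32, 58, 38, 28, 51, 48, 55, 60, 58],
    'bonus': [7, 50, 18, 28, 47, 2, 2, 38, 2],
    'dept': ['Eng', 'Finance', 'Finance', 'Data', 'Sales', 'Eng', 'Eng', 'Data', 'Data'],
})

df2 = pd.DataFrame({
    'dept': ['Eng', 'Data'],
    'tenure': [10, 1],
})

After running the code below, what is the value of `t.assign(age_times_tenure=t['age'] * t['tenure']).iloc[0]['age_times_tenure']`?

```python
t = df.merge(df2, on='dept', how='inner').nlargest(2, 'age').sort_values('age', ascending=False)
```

60

merge on 'dept' (how='inner') → 6 rows:
   age  bonus  dept  tenure
0   32      7   Eng      10
1   28     28  Data       1
2   48      2   Eng      10
3   55      2   Eng      10
4   60     38  Data       1
5   58      2  Data       1
take 2 rows with largest age:
   age  bonus  dept  tenure
4   60     38  Data       1
5   58      2  Data       1
sort by age descending:
   age  bonus  dept  tenure
4   60     38  Data       1
5   58      2  Data       1
add column age_times_tenure = t['age'] * t['tenure']:
   age  bonus  dept  tenure  age_times_tenure
4   60     38  Data       1                60
5   58      2  Data       1                58
value at position 0, column 'age_times_tenure' → 60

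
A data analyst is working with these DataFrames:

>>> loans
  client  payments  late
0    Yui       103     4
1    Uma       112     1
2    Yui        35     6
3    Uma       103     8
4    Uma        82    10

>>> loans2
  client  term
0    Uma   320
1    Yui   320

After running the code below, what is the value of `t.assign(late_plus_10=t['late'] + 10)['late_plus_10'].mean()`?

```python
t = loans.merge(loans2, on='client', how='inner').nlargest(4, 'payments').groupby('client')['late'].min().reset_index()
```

12.5

merge on 'client' (how='inner') → 5 rows:
  client  payments  late  term
0    Yui       103     4   320
1    Uma       112     1   320
2    Yui        35     6   320
3    Uma       103     8   320
4    Uma        82    10   320
take 4 rows with largest payments:
  client  payments  late  term
1    Uma       112     1   320
0    Yui       103     4   320
3    Uma       103     8   320
4    Uma        82    10   320
group by client, min of late:
client
Uma    1
Yui    4
Name: late, dtype: int64
reset_index():
  client  late
0    Uma     1
1    Yui     4
add column late_plus_10 = t['late'] + 10:
  client  late  late_plus_10
0    Uma     1            11
1    Yui     4            14
Taking the mean of column 'late_plus_10' gives 12.5.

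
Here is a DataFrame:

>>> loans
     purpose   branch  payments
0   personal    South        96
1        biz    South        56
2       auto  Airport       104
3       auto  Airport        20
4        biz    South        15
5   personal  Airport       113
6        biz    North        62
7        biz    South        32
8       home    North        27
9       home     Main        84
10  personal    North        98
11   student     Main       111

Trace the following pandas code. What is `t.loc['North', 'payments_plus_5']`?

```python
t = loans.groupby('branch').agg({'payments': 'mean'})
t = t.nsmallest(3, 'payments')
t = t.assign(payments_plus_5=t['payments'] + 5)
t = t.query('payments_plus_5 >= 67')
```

group by branch, mean of payments:
          payments
branch            
Airport  79.000000
Main     97.500000
North    62.333333
South    49.750000
take 3 rows with smallest payments:
          payments
branch            
South    49.750000
North    62.333333
Airport  79.000000
add column payments_plus_5 = t['payments'] + 5:
          payments  payments_plus_5
branch                             
South    49.750000        54.750000
North    62.333333        67.333333
Airport  79.000000        84.000000
filter rows where payments_plus_5 >= 67:
          payments  payments_plus_5
branch                             
North    62.333333        67.333333
Airport  79.000000        84.000000
Hence 67.3333333333.

67.3333333333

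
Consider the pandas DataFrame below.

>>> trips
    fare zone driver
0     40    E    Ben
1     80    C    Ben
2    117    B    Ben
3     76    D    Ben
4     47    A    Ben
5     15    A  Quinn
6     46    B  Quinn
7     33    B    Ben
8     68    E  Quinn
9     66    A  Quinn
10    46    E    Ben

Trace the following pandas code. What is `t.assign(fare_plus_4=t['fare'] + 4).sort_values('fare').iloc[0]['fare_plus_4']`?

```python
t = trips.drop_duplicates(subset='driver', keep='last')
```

drop duplicate driver (keep=last):
    fare zone driver
9     66    A  Quinn
10    46    E    Ben
add column fare_plus_4 = t['fare'] + 4:
    fare zone driver  fare_plus_4
9     66    A  Quinn           70
10    46    E    Ben           50
sort by fare:
    fare zone driver  fare_plus_4
10    46    E    Ben           50
9     66    A  Quinn           70
value at position 0, column 'fare_plus_4' → 50

50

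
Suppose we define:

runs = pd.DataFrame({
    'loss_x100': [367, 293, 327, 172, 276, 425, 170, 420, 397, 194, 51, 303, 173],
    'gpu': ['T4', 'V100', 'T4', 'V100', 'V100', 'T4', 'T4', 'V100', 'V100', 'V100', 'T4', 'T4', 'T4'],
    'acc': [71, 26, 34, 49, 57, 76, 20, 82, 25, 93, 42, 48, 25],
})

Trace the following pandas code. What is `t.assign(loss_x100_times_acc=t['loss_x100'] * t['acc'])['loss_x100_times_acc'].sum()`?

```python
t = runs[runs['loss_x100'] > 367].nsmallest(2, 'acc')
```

42225

filter rows where loss_x100 > 367:
   loss_x100   gpu  acc
5        425    T4   76
7        420  V100   82
8        397  V100   25
take 2 rows with smallest acc:
   loss_x100   gpu  acc
8        397  V100   25
5        425    T4   76
add column loss_x100_times_acc = t['loss_x100'] * t['acc']:
   loss_x100   gpu  acc  loss_x100_times_acc
8        397  V100   25                 9925
5        425    T4   76                32300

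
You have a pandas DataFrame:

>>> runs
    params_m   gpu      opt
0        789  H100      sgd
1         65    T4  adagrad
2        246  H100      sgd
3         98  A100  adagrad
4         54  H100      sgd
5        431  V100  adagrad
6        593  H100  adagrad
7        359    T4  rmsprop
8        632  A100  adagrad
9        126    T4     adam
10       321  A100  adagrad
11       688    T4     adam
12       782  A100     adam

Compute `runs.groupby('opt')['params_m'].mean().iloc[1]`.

group by opt, mean of params_m:
opt
adagrad    356.666667
adam       532.000000
rmsprop    359.000000
sgd        363.000000
Name: params_m, dtype: float64
value at position 1 → 532.0

532.0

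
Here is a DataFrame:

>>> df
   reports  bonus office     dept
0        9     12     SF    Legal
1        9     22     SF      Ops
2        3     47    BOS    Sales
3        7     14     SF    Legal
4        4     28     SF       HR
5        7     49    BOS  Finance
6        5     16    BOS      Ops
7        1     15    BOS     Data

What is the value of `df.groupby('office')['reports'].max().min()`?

7

group by office, max of reports:
office
BOS    7
SF     9
Name: reports, dtype: int64
Reading off the min of the resulting series, we get 7.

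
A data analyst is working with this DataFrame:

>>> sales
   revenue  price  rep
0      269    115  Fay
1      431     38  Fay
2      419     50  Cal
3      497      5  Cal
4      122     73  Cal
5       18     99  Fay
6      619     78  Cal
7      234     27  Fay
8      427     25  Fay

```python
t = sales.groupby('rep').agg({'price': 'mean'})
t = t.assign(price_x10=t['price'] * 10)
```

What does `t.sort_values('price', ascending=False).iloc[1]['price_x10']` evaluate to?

group by rep, mean of price:
     price
rep       
Cal   51.5
Fay   60.8
add column price_x10 = t['price'] * 10:
     price  price_x10
rep                  
Cal   51.5      515.0
Fay   60.8      608.0
sort by price descending:
     price  price_x10
rep                  
Fay   60.8      608.0
Cal   51.5      515.0
Finally, value at position 1, column 'price_x10' = 515.0.

515.0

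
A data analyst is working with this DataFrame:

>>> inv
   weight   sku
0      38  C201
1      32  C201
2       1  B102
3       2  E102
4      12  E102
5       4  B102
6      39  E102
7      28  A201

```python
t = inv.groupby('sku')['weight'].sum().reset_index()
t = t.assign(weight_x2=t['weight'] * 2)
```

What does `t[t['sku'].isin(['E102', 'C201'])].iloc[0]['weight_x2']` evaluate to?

group by sku, sum of weight:
sku
A201    28
B102     5
C201    70
E102    53
Name: weight, dtype: int64
reset_index():
    sku  weight
0  A201      28
1  B102       5
2  C201      70
3  E102      53
add column weight_x2 = t['weight'] * 2:
    sku  weight  weight_x2
0  A201      28         56
1  B102       5         10
2  C201      70        140
3  E102      53        106
filter rows where sku in ['E102', 'C201']:
    sku  weight  weight_x2
2  C201      70        140
3  E102      53        106

140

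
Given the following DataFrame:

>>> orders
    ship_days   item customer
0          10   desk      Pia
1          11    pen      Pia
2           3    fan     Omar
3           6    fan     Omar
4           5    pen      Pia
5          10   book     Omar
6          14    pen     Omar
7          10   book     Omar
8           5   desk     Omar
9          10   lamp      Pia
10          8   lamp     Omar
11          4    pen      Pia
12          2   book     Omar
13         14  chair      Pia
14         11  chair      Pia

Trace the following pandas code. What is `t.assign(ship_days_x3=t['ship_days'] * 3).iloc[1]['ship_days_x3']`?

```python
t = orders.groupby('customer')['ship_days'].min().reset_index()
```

group by customer, min of ship_days:
customer
Omar    2
Pia     4
Name: ship_days, dtype: int64
reset_index():
  customer  ship_days
0     Omar          2
1      Pia          4
add column ship_days_x3 = t['ship_days'] * 3:
  customer  ship_days  ship_days_x3
0     Omar          2             6
1      Pia          4            12

12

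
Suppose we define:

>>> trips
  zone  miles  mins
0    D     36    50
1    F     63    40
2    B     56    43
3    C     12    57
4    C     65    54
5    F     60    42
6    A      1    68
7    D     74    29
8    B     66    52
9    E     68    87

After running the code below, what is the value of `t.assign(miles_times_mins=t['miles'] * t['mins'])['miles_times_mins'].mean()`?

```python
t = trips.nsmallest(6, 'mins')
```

2471.0

take 6 rows with smallest mins:
  zone  miles  mins
7    D     74    29
1    F     63    40
5    F     60    42
2    B     56    43
0    D     36    50
8    B     66    52
add column miles_times_mins = t['miles'] * t['mins']:
  zone  miles  mins  miles_times_mins
7    D     74    29              2146
1    F     63    40              2520
5    F     60    42              2520
2    B     56    43              2408
0    D     36    50              1800
8    B     66    52              3432
Finally, mean of column 'miles_times_mins' = 2471.0.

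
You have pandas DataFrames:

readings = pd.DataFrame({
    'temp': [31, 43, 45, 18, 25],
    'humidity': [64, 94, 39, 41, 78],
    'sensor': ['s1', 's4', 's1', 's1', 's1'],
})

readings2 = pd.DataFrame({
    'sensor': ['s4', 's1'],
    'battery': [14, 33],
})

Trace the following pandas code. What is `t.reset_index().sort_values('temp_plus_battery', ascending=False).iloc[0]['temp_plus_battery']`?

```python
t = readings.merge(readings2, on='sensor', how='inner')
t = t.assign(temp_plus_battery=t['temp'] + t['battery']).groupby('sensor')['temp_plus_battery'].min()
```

merge on 'sensor' (how='inner') → 5 rows:
   temp  humidity sensor  battery
0    31        64     s1       33
1    43        94     s4       14
2    45        39     s1       33
3    18        41     s1       33
4    25        78     s1       33
add column temp_plus_battery = t['temp'] + t['battery']:
   temp  humidity sensor  battery  temp_plus_battery
0    31        64     s1       33                 64
1    43        94     s4       14                 57
2    45        39     s1       33                 78
3    18        41     s1       33                 51
4    25        78     s1       33                 58
group by sensor, min of temp_plus_battery:
sensor
s1    51
s4    57
Name: temp_plus_battery, dtype: int64
reset_index():
  sensor  temp_plus_battery
0     s1                 51
1     s4                 57
sort by temp_plus_battery descending:
  sensor  temp_plus_battery
1     s4                 57
0     s1                 51
The value at position 0, column 'temp_plus_battery' is 57.

57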